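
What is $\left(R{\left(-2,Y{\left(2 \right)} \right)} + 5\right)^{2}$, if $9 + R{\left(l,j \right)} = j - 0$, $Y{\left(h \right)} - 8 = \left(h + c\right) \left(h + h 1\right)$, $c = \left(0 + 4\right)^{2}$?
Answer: $5776$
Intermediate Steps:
$c = 16$ ($c = 4^{2} = 16$)
$Y{\left(h \right)} = 8 + 2 h \left(16 + h\right)$ ($Y{\left(h \right)} = 8 + \left(h + 16\right) \left(h + h 1\right) = 8 + \left(16 + h\right) \left(h + h\right) = 8 + \left(16 + h\right) 2 h = 8 + 2 h \left(16 + h\right)$)
$R{\left(l,j \right)} = -9 + j$ ($R{\left(l,j \right)} = -9 + \left(j - 0\right) = -9 + \left(j + 0\right) = -9 + j$)
$\left(R{\left(-2,Y{\left(2 \right)} \right)} + 5\right)^{2} = \left(\left(-9 + \left(8 + 2 \cdot 2^{2} + 32 \cdot 2\right)\right) + 5\right)^{2} = \left(\left(-9 + \left(8 + 2 \cdot 4 + 64\right)\right) + 5\right)^{2} = \left(\left(-9 + \left(8 + 8 + 64\right)\right) + 5\right)^{2} = \left(\left(-9 + 80\right) + 5\right)^{2} = \left(71 + 5\right)^{2} = 76^{2} = 5776$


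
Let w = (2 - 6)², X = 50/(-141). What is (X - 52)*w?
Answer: -118112/141 ≈ -837.67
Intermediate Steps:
X = -50/141 (X = 50*(-1/141) = -50/141 ≈ -0.35461)
w = 16 (w = (-4)² = 16)
(X - 52)*w = (-50/141 - 52)*16 = -7382/141*16 = -118112/141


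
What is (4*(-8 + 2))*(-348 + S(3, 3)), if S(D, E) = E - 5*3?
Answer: 8640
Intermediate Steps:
S(D, E) = -15 + E (S(D, E) = E - 15 = -15 + E)
(4*(-8 + 2))*(-348 + S(3, 3)) = (4*(-8 + 2))*(-348 + (-15 + 3)) = (4*(-6))*(-348 - 12) = -24*(-360) = 8640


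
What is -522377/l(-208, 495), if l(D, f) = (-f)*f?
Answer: 522377/245025 ≈ 2.1319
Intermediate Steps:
l(D, f) = -f²
-522377/l(-208, 495) = -522377/((-1*495²)) = -522377/((-1*245025)) = -522377/(-245025) = -522377*(-1/245025) = 522377/245025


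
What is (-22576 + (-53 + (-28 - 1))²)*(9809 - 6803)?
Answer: -47651112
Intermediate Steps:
(-22576 + (-53 + (-28 - 1))²)*(9809 - 6803) = (-22576 + (-53 - 29)²)*3006 = (-22576 + (-82)²)*3006 = (-22576 + 6724)*3006 = -15852*3006 = -47651112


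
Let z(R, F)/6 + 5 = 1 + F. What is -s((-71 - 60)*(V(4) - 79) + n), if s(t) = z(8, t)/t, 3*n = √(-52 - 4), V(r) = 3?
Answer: 6*(-√14 + 14928*I)/(√14 - 14934*I) ≈ -5.9976 - 6.0397e-7*I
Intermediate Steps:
n = 2*I*√14/3 (n = √(-52 - 4)/3 = √(-56)/3 = (2*I*√14)/3 = 2*I*√14/3 ≈ 2.4944*I)
z(R, F) = -24 + 6*F (z(R, F) = -30 + 6*(1 + F) = -30 + (6 + 6*F) = -24 + 6*F)
s(t) = (-24 + 6*t)/t
-s((-71 - 60)*(V(4) - 79) + n) = -(6 - 24/((-71 - 60)*(3 - 79) + 2*I*√14/3)) = -(6 - 24/(-131*(-76) + 2*I*√14/3)) = -(6 - 24/(9956 + 2*I*√14/3)) = -6 + 24/(9956 + 2*I*√14/3)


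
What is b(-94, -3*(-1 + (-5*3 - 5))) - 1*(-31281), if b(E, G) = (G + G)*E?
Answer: 19437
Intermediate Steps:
b(E, G) = 2*E*G (b(E, G) = (2*G)*E = 2*E*G)
b(-94, -3*(-1 + (-5*3 - 5))) - 1*(-31281) = 2*(-94)*(-3*(-1 + (-5*3 - 5))) - 1*(-31281) = 2*(-94)*(-3*(-1 + (-15 - 5))) + 31281 = 2*(-94)*(-3*(-1 - 20)) + 31281 = 2*(-94)*(-3*(-21)) + 31281 = 2*(-94)*63 + 31281 = -11844 + 31281 = 19437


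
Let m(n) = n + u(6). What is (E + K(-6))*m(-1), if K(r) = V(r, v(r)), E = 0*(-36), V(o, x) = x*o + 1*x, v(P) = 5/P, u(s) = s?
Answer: 125/6 ≈ 20.833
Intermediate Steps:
V(o, x) = x + o*x (V(o, x) = o*x + x = x + o*x)
E = 0
m(n) = 6 + n (m(n) = n + 6 = 6 + n)
K(r) = 5*(1 + r)/r (K(r) = (5/r)*(1 + r) = 5*(1 + r)/r)
(E + K(-6))*m(-1) = (0 + (5 + 5/(-6)))*(6 - 1) = (0 + (5 + 5*(-⅙)))*5 = (0 + (5 - ⅚))*5 = (0 + 25/6)*5 = (25/6)*5 = 125/6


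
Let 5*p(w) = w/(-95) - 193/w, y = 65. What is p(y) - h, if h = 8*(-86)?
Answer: 4243888/6175 ≈ 687.27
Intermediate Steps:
p(w) = -193/(5*w) - w/475 (p(w) = (w/(-95) - 193/w)/5 = (w*(-1/95) - 193/w)/5 = (-w/95 - 193/w)/5 = (-193/w - w/95)/5 = -193/(5*w) - w/475)
h = -688
p(y) - h = (1/475)*(-18335 - 1*65**2)/65 - 1*(-688) = (1/475)*(1/65)*(-18335 - 1*4225) + 688 = (1/475)*(1/65)*(-18335 - 4225) + 688 = (1/475)*(1/65)*(-22560) + 688 = -4512/6175 + 688 = 4243888/6175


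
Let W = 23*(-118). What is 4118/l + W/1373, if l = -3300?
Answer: -7305107/2265450 ≈ -3.2246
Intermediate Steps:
W = -2714
4118/l + W/1373 = 4118/(-3300) - 2714/1373 = 4118*(-1/3300) - 2714*1/1373 = -2059/1650 - 2714/1373 = -7305107/2265450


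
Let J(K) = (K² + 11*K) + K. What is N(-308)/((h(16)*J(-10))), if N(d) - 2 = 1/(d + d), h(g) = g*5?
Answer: -1231/985600 ≈ -0.0012490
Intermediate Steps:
h(g) = 5*g
J(K) = K² + 12*K
N(d) = 2 + 1/(2*d) (N(d) = 2 + 1/(d + d) = 2 + 1/(2*d))
N(-308)/((h(16)*J(-10))) = (2 + (½)/(-308))/(((5*16)*(-10*(12 - 10)))) = (2 + (½)*(-1/308))/((80*(-10*2))) = (2 - 1/616)/((80*(-20))) = (1231/616)/(-1600) = (1231/616)*(-1/1600) = -1231/985600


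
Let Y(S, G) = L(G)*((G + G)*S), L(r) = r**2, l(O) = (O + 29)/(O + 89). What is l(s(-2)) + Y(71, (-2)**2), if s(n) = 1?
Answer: 27265/3 ≈ 9088.3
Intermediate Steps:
l(O) = (29 + O)/(89 + O)
Y(S, G) = 2*S*G**3 (Y(S, G) = G**2*((G + G)*S) = G**2*((2*G)*S) = G**2*(2*G*S) = 2*S*G**3)
l(s(-2)) + Y(71, (-2)**2) = (29 + 1)/(89 + 1) + 2*71*((-2)**2)**3 = 30/90 + 2*71*4**3 = (1/90)*30 + 2*71*64 = 1/3 + 9088 = 27265/3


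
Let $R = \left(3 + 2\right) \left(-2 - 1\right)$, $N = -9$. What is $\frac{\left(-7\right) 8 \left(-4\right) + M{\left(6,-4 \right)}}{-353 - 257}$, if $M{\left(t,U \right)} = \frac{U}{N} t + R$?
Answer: $- \frac{127}{366} \approx -0.34699$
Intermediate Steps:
$R = -15$ ($R = 5 \left(-3\right) = -15$)
$M{\left(t,U \right)} = -15 - \frac{U t}{9}$ ($M{\left(t,U \right)} = \frac{U}{-9} t - 15 = U \left(- \frac{1}{9}\right) t - 15 = - \frac{U}{9} t - 15 = - \frac{U t}{9} - 15 = -15 - \frac{U t}{9}$)
$\frac{\left(-7\right) 8 \left(-4\right) + M{\left(6,-4 \right)}}{-353 - 257} = \frac{\left(-7\right) 8 \left(-4\right) - \left(15 - \frac{8}{3}\right)}{-353 - 257} = \frac{\left(-56\right) \left(-4\right) + \left(-15 + \frac{8}{3}\right)}{-610} = \left(224 - \frac{37}{3}\right) \left(- \frac{1}{610}\right) = \frac{635}{3} \left(- \frac{1}{610}\right) = - \frac{127}{366}$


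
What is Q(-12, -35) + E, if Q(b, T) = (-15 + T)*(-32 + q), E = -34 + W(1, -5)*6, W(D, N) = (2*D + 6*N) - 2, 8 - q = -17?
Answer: 136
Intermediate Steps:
q = 25 (q = 8 - 1*(-17) = 8 + 17 = 25)
W(D, N) = -2 + 2*D + 6*N
E = -214 (E = -34 + (-2 + 2*1 + 6*(-5))*6 = -34 + (-2 + 2 - 30)*6 = -34 - 30*6 = -34 - 180 = -214)
Q(b, T) = 105 - 7*T (Q(b, T) = (-15 + T)*(-32 + 25) = (-15 + T)*(-7) = 105 - 7*T)
Q(-12, -35) + E = (105 - 7*(-35)) - 214 = (105 + 245) - 214 = 350 - 214 = 136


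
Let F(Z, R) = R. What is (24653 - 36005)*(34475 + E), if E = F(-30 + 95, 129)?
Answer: -392824608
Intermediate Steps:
E = 129
(24653 - 36005)*(34475 + E) = (24653 - 36005)*(34475 + 129) = -11352*34604 = -392824608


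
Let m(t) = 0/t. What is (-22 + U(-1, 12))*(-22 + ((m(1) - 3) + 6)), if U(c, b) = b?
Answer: 190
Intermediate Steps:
m(t) = 0
(-22 + U(-1, 12))*(-22 + ((m(1) - 3) + 6)) = (-22 + 12)*(-22 + ((0 - 3) + 6)) = -10*(-22 + (-3 + 6)) = -10*(-22 + 3) = -10*(-19) = 190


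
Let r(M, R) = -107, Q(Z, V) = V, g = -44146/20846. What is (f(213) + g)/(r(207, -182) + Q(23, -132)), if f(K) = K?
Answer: -2198026/2491097 ≈ -0.88235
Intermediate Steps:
g = -22073/10423 (g = -44146*1/20846 = -22073/10423 ≈ -2.1177)
(f(213) + g)/(r(207, -182) + Q(23, -132)) = (213 - 22073/10423)/(-107 - 132) = (2198026/10423)/(-239) = (2198026/10423)*(-1/239) = -2198026/2491097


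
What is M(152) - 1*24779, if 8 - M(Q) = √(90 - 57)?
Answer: -24771 - √33 ≈ -24777.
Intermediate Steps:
M(Q) = 8 - √33 (M(Q) = 8 - √(90 - 57) = 8 - √33)
M(152) - 1*24779 = (8 - √33) - 1*24779 = (8 - √33) - 24779 = -24771 - √33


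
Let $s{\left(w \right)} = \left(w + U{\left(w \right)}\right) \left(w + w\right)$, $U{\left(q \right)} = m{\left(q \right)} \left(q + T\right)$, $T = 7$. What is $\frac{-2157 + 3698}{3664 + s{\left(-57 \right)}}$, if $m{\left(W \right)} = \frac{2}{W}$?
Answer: $\frac{1541}{9962} \approx 0.15469$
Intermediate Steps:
$U{\left(q \right)} = \frac{2 \left(7 + q\right)}{q}$ ($U{\left(q \right)} = \frac{2}{q} \left(q + 7\right) = \frac{2}{q} \left(7 + q\right) = \frac{2 \left(7 + q\right)}{q}$)
$s{\left(w \right)} = 2 w \left(2 + w + \frac{14}{w}\right)$ ($s{\left(w \right)} = \left(w + \left(2 + \frac{14}{w}\right)\right) \left(w + w\right) = \left(2 + w + \frac{14}{w}\right) 2 w = 2 w \left(2 + w + \frac{14}{w}\right)$)
$\frac{-2157 + 3698}{3664 + s{\left(-57 \right)}} = \frac{-2157 + 3698}{3664 + \left(28 + 2 \left(-57\right)^{2} + 4 \left(-57\right)\right)} = \frac{1541}{3664 + \left(28 + 2 \cdot 3249 - 228\right)} = \frac{1541}{3664 + \left(28 + 6498 - 228\right)} = \frac{1541}{3664 + 6298} = \frac{1541}{9962}$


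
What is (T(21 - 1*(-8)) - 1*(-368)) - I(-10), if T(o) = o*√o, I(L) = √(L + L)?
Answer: 368 + 29*√29 - 2*I*√5 ≈ 524.17 - 4.4721*I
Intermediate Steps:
I(L) = √2*√L (I(L) = √(2*L) = √2*√L)
T(o) = o^(3/2)
(T(21 - 1*(-8)) - 1*(-368)) - I(-10) = ((21 - 1*(-8))^(3/2) - 1*(-368)) - √2*√(-10) = ((21 + 8)^(3/2) + 368) - √2*I*√10 = (29^(3/2) + 368) - 2*I*√5 = (29*√29 + 368) - 2*I*√5 = (368 + 29*√29) - 2*I*√5 = 368 + 29*√29 - 2*I*√5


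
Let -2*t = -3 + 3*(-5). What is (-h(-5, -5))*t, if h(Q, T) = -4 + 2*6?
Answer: -72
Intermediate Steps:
t = 9 (t = -(-3 + 3*(-5))/2 = -(-3 - 15)/2 = -½*(-18) = 9)
h(Q, T) = 8 (h(Q, T) = -4 + 12 = 8)
(-h(-5, -5))*t = -1*8*9 = -8*9 = -72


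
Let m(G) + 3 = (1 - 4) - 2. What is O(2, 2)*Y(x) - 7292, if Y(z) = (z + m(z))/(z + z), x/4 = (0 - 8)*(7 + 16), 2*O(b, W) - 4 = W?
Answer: -1341449/184 ≈ -7290.5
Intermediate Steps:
O(b, W) = 2 + W/2
x = -736 (x = 4*((0 - 8)*(7 + 16)) = 4*(-8*23) = 4*(-184) = -736)
m(G) = -8 (m(G) = -3 + ((1 - 4) - 2) = -3 + (-3 - 2) = -3 - 5 = -8)
Y(z) = (-8 + z)/(2*z) (Y(z) = (z - 8)/(z + z) = (-8 + z)/((2*z)) = (-8 + z)*(1/(2*z)) = (-8 + z)/(2*z))
O(2, 2)*Y(x) - 7292 = (2 + (½)*2)*((½)*(-8 - 736)/(-736)) - 7292 = (2 + 1)*((½)*(-1/736)*(-744)) - 7292 = 3*(93/184) - 7292 = 279/184 - 7292 = -1341449/184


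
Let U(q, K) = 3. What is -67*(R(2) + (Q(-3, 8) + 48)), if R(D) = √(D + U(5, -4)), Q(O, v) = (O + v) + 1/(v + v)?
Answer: -56883/16 - 67*√5 ≈ -3705.0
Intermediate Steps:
Q(O, v) = O + v + 1/(2*v) (Q(O, v) = (O + v) + 1/(2*v) = O + v + 1/(2*v))
R(D) = √(3 + D) (R(D) = √(D + 3) = √(3 + D))
-67*(R(2) + (Q(-3, 8) + 48)) = -67*(√(3 + 2) + ((-3 + 8 + (½)/8) + 48)) = -67*(√5 + ((-3 + 8 + (½)*(⅛)) + 48)) = -67*(√5 + ((-3 + 8 + 1/16) + 48)) = -67*(√5 + (81/16 + 48)) = -67*(√5 + 849/16) = -67*(849/16 + √5) = -56883/16 - 67*√5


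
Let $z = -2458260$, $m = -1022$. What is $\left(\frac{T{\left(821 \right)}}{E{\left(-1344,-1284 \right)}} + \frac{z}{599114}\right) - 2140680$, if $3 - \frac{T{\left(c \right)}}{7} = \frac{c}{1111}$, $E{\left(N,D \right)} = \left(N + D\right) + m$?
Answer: $- \frac{1300196477648771894}{607374284275} \approx -2.1407 \cdot 10^{6}$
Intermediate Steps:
$E{\left(N,D \right)} = -1022 + D + N$ ($E{\left(N,D \right)} = \left(N + D\right) - 1022 = \left(D + N\right) - 1022 = -1022 + D + N$)
$T{\left(c \right)} = 21 - \frac{7 c}{1111}$ ($T{\left(c \right)} = 21 - 7 \frac{c}{1111} = 21 - \frac{7 c}{1111}$)
$\left(\frac{T{\left(821 \right)}}{E{\left(-1344,-1284 \right)}} + \frac{z}{599114}\right) - 2140680 = \left(\frac{21 - \frac{5747}{1111}}{-1022 - 1284 - 1344} - \frac{2458260}{599114}\right) - 2140680 = \left(\frac{21 - \frac{5747}{1111}}{-3650} - \frac{1229130}{299557}\right) - 2140680 = \left(\frac{17584}{1111} \left(- \frac{1}{3650}\right) - \frac{1229130}{299557}\right) - 2140680 = \left(- \frac{8792}{2027575} - \frac{1229130}{299557}\right) - 2140680 = - \frac{2494786964894}{607374284275} - 2140680 = - \frac{1300196477648771894}{607374284275}$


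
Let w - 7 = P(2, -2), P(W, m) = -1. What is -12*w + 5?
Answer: -67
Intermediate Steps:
w = 6 (w = 7 - 1 = 6)
-12*w + 5 = -12*6 + 5 = -72 + 5 = -67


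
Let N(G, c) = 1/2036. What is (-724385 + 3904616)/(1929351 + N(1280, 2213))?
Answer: 6474950316/3928158637 ≈ 1.6483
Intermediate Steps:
N(G, c) = 1/2036
(-724385 + 3904616)/(1929351 + N(1280, 2213)) = (-724385 + 3904616)/(1929351 + 1/2036) = 3180231/(3928158637/2036) = 3180231*(2036/3928158637) = 6474950316/3928158637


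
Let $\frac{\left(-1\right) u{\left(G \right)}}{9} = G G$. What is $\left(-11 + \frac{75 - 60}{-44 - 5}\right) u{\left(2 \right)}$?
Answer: $\frac{19944}{49} \approx 407.02$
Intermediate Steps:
$u{\left(G \right)} = - 9 G^{2}$ ($u{\left(G \right)} = - 9 G G = - 9 G^{2}$)
$\left(-11 + \frac{75 - 60}{-44 - 5}\right) u{\left(2 \right)} = \left(-11 + \frac{75 - 60}{-44 - 5}\right) \left(- 9 \cdot 2^{2}\right) = \left(-11 + \frac{15}{-49}\right) \left(\left(-9\right) 4\right) = \left(-11 + 15 \left(- \frac{1}{49}\right)\right) \left(-36\right) = \left(-11 - \frac{15}{49}\right) \left(-36\right) = \left(- \frac{554}{49}\right) \left(-36\right) = \frac{19944}{49}$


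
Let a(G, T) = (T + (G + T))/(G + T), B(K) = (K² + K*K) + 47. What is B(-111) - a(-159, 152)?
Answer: 172968/7 ≈ 24710.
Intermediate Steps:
B(K) = 47 + 2*K² (B(K) = (K² + K²) + 47 = 2*K² + 47 = 47 + 2*K²)
a(G, T) = (G + 2*T)/(G + T)
B(-111) - a(-159, 152) = (47 + 2*(-111)²) - (-159 + 2*152)/(-159 + 152) = (47 + 2*12321) - (-159 + 304)/(-7) = (47 + 24642) - (-1)*145/7 = 24689 - 1*(-145/7) = 24689 + 145/7 = 172968/7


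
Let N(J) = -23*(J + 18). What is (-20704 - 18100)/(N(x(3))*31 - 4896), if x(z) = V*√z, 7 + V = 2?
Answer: 45866328/18415015 + 27667252*√3/55245045 ≈ 3.3581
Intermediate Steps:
V = -5 (V = -7 + 2 = -5)
x(z) = -5*√z
N(J) = -414 - 23*J (N(J) = -23*(18 + J) = -414 - 23*J)
(-20704 - 18100)/(N(x(3))*31 - 4896) = (-20704 - 18100)/((-414 - (-115)*√3)*31 - 4896) = -38804/((-414 + 115*√3)*31 - 4896) = -38804/((-12834 + 3565*√3) - 4896) = -38804/(-17730 + 3565*√3)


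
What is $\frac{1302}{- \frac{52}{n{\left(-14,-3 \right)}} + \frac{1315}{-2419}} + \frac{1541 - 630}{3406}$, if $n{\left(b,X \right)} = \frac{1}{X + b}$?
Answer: $\frac{12674207219}{7278897886} \approx 1.7412$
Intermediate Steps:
$\frac{1302}{- \frac{52}{n{\left(-14,-3 \right)}} + \frac{1315}{-2419}} + \frac{1541 - 630}{3406} = \frac{1302}{- \frac{52}{\frac{1}{-3 - 14}} + \frac{1315}{-2419}} + \frac{1541 - 630}{3406} = \frac{1302}{- \frac{52}{\frac{1}{-17}} + 1315 \left(- \frac{1}{2419}\right)} + 911 \cdot \frac{1}{3406} = \frac{1302}{- \frac{52}{- \frac{1}{17}} - \frac{1315}{2419}} + \frac{911}{3406} = \frac{1302}{\left(-52\right) \left(-17\right) - \frac{1315}{2419}} + \frac{911}{3406} = \frac{1302}{884 - \frac{1315}{2419}} + \frac{911}{3406} = \frac{1302}{\frac{2137081}{2419}} + \frac{911}{3406} = 1302 \cdot \frac{2419}{2137081} + \frac{911}{3406} = \frac{3149538}{2137081} + \frac{911}{3406} = \frac{12674207219}{7278897886}$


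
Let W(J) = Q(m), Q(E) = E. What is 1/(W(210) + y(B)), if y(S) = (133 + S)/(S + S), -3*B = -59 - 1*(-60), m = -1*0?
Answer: -1/199 ≈ -0.0050251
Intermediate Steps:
m = 0
B = -⅓ (B = -(-59 - 1*(-60))/3 = -(-59 + 60)/3 = -⅓*1 = -⅓ ≈ -0.33333)
y(S) = (133 + S)/(2*S) (y(S) = (133 + S)/((2*S)) = (133 + S)*(1/(2*S)) = (133 + S)/(2*S))
W(J) = 0
1/(W(210) + y(B)) = 1/(0 + (133 - ⅓)/(2*(-⅓))) = 1/(0 + (½)*(-3)*(398/3)) = 1/(0 - 199) = 1/(-199) = -1/199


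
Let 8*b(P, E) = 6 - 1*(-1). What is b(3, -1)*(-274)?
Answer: -959/4 ≈ -239.75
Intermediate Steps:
b(P, E) = 7/8 (b(P, E) = (6 - 1*(-1))/8 = (6 + 1)/8 = (⅛)*7 = 7/8)
b(3, -1)*(-274) = (7/8)*(-274) = -959/4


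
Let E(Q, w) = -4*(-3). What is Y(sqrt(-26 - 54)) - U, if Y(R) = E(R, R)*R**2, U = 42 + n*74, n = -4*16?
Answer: 3734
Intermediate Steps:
n = -64
U = -4694 (U = 42 - 64*74 = 42 - 4736 = -4694)
E(Q, w) = 12
Y(R) = 12*R**2
Y(sqrt(-26 - 54)) - U = 12*(sqrt(-26 - 54))**2 - 1*(-4694) = 12*(sqrt(-80))**2 + 4694 = 12*(4*I*sqrt(5))**2 + 4694 = 12*(-80) + 4694 = -960 + 4694 = 3734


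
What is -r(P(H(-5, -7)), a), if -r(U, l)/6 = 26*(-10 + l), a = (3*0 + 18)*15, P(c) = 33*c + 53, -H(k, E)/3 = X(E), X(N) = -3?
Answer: 40560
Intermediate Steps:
H(k, E) = 9 (H(k, E) = -3*(-3) = 9)
P(c) = 53 + 33*c
a = 270 (a = (0 + 18)*15 = 18*15 = 270)
r(U, l) = 1560 - 156*l (r(U, l) = -156*(-10 + l) = -6*(-260 + 26*l) = 1560 - 156*l)
-r(P(H(-5, -7)), a) = -(1560 - 156*270) = -(1560 - 42120) = -1*(-40560) = 40560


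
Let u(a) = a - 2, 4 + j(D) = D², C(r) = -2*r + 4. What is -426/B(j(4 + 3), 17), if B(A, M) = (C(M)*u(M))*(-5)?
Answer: -71/375 ≈ -0.18933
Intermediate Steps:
C(r) = 4 - 2*r
j(D) = -4 + D²
u(a) = -2 + a
B(A, M) = -5*(-2 + M)*(4 - 2*M) (B(A, M) = ((4 - 2*M)*(-2 + M))*(-5) = ((-2 + M)*(4 - 2*M))*(-5) = -5*(-2 + M)*(4 - 2*M))
-426/B(j(4 + 3), 17) = -426*1/(10*(-2 + 17)²) = -426/(10*15²) = -426/(10*225) = -426/2250 = -426*1/2250 = -71/375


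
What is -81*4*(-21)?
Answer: 6804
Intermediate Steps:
-81*4*(-21) = -9*36*(-21) = -324*(-21) = 6804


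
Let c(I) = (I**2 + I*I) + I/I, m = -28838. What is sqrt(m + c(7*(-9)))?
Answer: I*sqrt(20899) ≈ 144.56*I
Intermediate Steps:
c(I) = 1 + 2*I**2 (c(I) = (I**2 + I**2) + 1 = 2*I**2 + 1 = 1 + 2*I**2)
sqrt(m + c(7*(-9))) = sqrt(-28838 + (1 + 2*(7*(-9))**2)) = sqrt(-28838 + (1 + 2*(-63)**2)) = sqrt(-28838 + (1 + 2*3969)) = sqrt(-28838 + (1 + 7938)) = sqrt(-28838 + 7939) = sqrt(-20899) = I*sqrt(20899)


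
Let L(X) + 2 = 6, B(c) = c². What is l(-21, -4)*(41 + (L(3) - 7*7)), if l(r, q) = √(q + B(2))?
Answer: 0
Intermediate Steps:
L(X) = 4 (L(X) = -2 + 6 = 4)
l(r, q) = √(4 + q) (l(r, q) = √(q + 2²) = √(q + 4) = √(4 + q))
l(-21, -4)*(41 + (L(3) - 7*7)) = √(4 - 4)*(41 + (4 - 7*7)) = √0*(41 + (4 - 49)) = 0*(41 - 45) = 0*(-4) = 0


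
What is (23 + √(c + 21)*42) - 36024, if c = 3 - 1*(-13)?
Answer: -36001 + 42*√37 ≈ -35746.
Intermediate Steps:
c = 16 (c = 3 + 13 = 16)
(23 + √(c + 21)*42) - 36024 = (23 + √(16 + 21)*42) - 36024 = (23 + √37*42) - 36024 = (23 + 42*√37) - 36024 = -36001 + 42*√37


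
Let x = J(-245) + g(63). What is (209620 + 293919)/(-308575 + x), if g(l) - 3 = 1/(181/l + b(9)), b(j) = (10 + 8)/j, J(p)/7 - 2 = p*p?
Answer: 154586473/34266482 ≈ 4.5113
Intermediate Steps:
J(p) = 14 + 7*p² (J(p) = 14 + 7*(p*p) = 14 + 7*p²)
b(j) = 18/j
g(l) = 3 + 1/(2 + 181/l) (g(l) = 3 + 1/(181/l + 18/9) = 3 + 1/(181/l + 18*(⅑)) = 3 + 1/(181/l + 2) = 3 + 1/(2 + 181/l))
x = 128999007/307 (x = (14 + 7*(-245)²) + (543 + 7*63)/(181 + 2*63) = (14 + 7*60025) + (543 + 441)/(181 + 126) = (14 + 420175) + 984/307 = 420189 + (1/307)*984 = 420189 + 984/307 = 128999007/307 ≈ 4.2019e+5)
(209620 + 293919)/(-308575 + x) = (209620 + 293919)/(-308575 + 128999007/307) = 503539/(34266482/307) = 503539*(307/34266482) = 154586473/34266482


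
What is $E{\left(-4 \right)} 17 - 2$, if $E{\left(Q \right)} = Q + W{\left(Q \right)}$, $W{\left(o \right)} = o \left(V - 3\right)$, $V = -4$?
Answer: $406$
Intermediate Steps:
$W{\left(o \right)} = - 7 o$ ($W{\left(o \right)} = o \left(-4 - 3\right) = o \left(-7\right) = - 7 o$)
$E{\left(Q \right)} = - 6 Q$ ($E{\left(Q \right)} = Q - 7 Q = - 6 Q$)
$E{\left(-4 \right)} 17 - 2 = \left(-6\right) \left(-4\right) 17 - 2 = 24 \cdot 17 - 2 = 408 - 2 = 406$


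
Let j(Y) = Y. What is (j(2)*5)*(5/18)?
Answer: 25/9 ≈ 2.7778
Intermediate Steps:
(j(2)*5)*(5/18) = (2*5)*(5/18) = 10*(5*(1/18)) = 10*(5/18) = 25/9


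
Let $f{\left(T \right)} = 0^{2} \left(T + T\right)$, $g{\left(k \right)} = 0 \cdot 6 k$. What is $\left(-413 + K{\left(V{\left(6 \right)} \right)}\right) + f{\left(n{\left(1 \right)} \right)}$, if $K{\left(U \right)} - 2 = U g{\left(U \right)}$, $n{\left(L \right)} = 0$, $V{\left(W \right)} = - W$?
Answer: $-411$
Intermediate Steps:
$g{\left(k \right)} = 0$ ($g{\left(k \right)} = 0 k = 0$)
$f{\left(T \right)} = 0$ ($f{\left(T \right)} = 0 \cdot 2 T = 0$)
$K{\left(U \right)} = 2$ ($K{\left(U \right)} = 2 + U 0 = 2 + 0 = 2$)
$\left(-413 + K{\left(V{\left(6 \right)} \right)}\right) + f{\left(n{\left(1 \right)} \right)} = \left(-413 + 2\right) + 0 = -411 + 0 = -411$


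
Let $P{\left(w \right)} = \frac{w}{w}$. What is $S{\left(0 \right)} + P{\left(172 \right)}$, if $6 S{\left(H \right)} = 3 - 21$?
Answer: $-2$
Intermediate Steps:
$S{\left(H \right)} = -3$ ($S{\left(H \right)} = \frac{3 - 21}{6} = \frac{1}{6} \left(-18\right) = -3$)
$P{\left(w \right)} = 1$
$S{\left(0 \right)} + P{\left(172 \right)} = -3 + 1 = -2$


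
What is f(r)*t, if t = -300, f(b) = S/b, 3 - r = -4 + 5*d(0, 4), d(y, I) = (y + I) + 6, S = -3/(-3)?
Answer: 300/43 ≈ 6.9767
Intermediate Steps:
S = 1 (S = -3*(-⅓) = 1)
d(y, I) = 6 + I + y (d(y, I) = (I + y) + 6 = 6 + I + y)
r = -43 (r = 3 - (-4 + 5*(6 + 4 + 0)) = 3 - (-4 + 5*10) = 3 - (-4 + 50) = 3 - 1*46 = 3 - 46 = -43)
f(b) = 1/b
f(r)*t = -300/(-43) = -1/43*(-300) = 300/43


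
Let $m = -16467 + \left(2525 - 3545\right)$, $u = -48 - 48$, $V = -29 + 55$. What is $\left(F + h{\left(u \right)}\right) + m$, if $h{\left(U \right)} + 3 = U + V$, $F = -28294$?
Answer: $-45854$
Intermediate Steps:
$V = 26$
$u = -96$
$h{\left(U \right)} = 23 + U$ ($h{\left(U \right)} = -3 + \left(U + 26\right) = -3 + \left(26 + U\right) = 23 + U$)
$m = -17487$ ($m = -16467 - 1020 = -17487$)
$\left(F + h{\left(u \right)}\right) + m = \left(-28294 + \left(23 - 96\right)\right) - 17487 = \left(-28294 - 73\right) - 17487 = -28367 - 17487 = -45854$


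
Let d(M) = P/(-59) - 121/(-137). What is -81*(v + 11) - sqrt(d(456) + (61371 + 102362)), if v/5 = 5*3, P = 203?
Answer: -6966 - sqrt(10697310288861)/8083 ≈ -7370.6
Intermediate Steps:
d(M) = -20672/8083 (d(M) = 203/(-59) - 121/(-137) = 203*(-1/59) - 121*(-1/137) = -203/59 + 121/137 = -20672/8083)
v = 75 (v = 5*(5*3) = 5*15 = 75)
-81*(v + 11) - sqrt(d(456) + (61371 + 102362)) = -81*(75 + 11) - sqrt(-20672/8083 + (61371 + 102362)) = -81*86 - sqrt(-20672/8083 + 163733) = -6966 - sqrt(1323433167/8083) = -6966 - sqrt(10697310288861)/8083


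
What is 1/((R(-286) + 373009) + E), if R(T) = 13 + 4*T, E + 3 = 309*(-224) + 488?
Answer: 1/303147 ≈ 3.2987e-6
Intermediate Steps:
E = -68731 (E = -3 + (309*(-224) + 488) = -3 + (-69216 + 488) = -3 - 68728 = -68731)
1/((R(-286) + 373009) + E) = 1/(((13 + 4*(-286)) + 373009) - 68731) = 1/(((13 - 1144) + 373009) - 68731) = 1/((-1131 + 373009) - 68731) = 1/(371878 - 68731) = 1/303147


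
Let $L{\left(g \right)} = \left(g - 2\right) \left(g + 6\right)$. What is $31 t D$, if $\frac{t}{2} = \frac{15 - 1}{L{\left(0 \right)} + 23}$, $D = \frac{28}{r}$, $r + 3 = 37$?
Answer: $\frac{12152}{187} \approx 64.984$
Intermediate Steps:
$r = 34$ ($r = -3 + 37 = 34$)
$D = \frac{14}{17}$ ($D = \frac{28}{34} = 28 \cdot \frac{1}{34} = \frac{14}{17} \approx 0.82353$)
$L{\left(g \right)} = \left(-2 + g\right) \left(6 + g\right)$
$t = \frac{28}{11}$ ($t = 2 \frac{15 - 1}{\left(-12 + 0^{2} + 4 \cdot 0\right) + 23} = 2 \frac{14}{\left(-12 + 0 + 0\right) + 23} = 2 \frac{14}{-12 + 23} = 2 \cdot \frac{14}{11} = \frac{28}{11} \approx 2.5455$)
$31 t D = 31 \cdot \frac{28}{11} \cdot \frac{14}{17} = \frac{868}{11} \cdot \frac{14}{17} = \frac{12152}{187}$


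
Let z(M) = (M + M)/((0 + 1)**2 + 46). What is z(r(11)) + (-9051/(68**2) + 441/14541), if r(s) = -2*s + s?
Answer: -2523027659/1053388816 ≈ -2.3952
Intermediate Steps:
r(s) = -s
z(M) = 2*M/47 (z(M) = (2*M)/(1**2 + 46) = (2*M)/(1 + 46) = (2*M)/47 = (2*M)*(1/47) = 2*M/47)
z(r(11)) + (-9051/(68**2) + 441/14541) = 2*(-1*11)/47 + (-9051/(68**2) + 441/14541) = (2/47)*(-11) + (-9051/4624 + 441*(1/14541)) = -22/47 + (-9051*1/4624 + 147/4847) = -22/47 + (-9051/4624 + 147/4847) = -22/47 - 43190469/22412528 = -2523027659/1053388816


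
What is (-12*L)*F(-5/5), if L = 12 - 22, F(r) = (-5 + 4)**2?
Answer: 120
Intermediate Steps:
F(r) = 1 (F(r) = (-1)**2 = 1)
L = -10
(-12*L)*F(-5/5) = -12*(-10)*1 = 120*1 = 120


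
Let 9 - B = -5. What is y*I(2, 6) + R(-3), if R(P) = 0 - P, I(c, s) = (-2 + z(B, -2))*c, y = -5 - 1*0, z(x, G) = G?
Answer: 43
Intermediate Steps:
B = 14 (B = 9 - 1*(-5) = 9 + 5 = 14)
y = -5 (y = -5 + 0 = -5)
I(c, s) = -4*c (I(c, s) = (-2 - 2)*c = -4*c)
R(P) = -P
y*I(2, 6) + R(-3) = -(-20)*2 - 1*(-3) = -5*(-8) + 3 = 40 + 3 = 43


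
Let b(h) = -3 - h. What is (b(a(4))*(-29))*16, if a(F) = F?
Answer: 3248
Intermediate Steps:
(b(a(4))*(-29))*16 = ((-3 - 1*4)*(-29))*16 = ((-3 - 4)*(-29))*16 = -7*(-29)*16 = 203*16 = 3248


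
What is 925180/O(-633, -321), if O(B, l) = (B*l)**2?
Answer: 925180/41287395249 ≈ 2.2408e-5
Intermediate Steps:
O(B, l) = B**2*l**2
925180/O(-633, -321) = 925180/(((-633)**2*(-321)**2)) = 925180/((400689*103041)) = 925180/41287395249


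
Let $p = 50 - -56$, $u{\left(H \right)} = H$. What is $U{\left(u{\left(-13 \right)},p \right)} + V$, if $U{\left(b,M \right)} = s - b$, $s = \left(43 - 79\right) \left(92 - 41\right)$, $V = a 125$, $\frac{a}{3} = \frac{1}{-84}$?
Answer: $- \frac{51169}{28} \approx -1827.5$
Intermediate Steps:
$a = - \frac{1}{28}$ ($a = \frac{3}{-84} = 3 \left(- \frac{1}{84}\right) = - \frac{1}{28} \approx -0.035714$)
$p = 106$ ($p = 50 + 56 = 106$)
$V = - \frac{125}{28}$ ($V = \left(- \frac{1}{28}\right) 125 = - \frac{125}{28} \approx -4.4643$)
$s = -1836$ ($s = \left(-36\right) 51 = -1836$)
$U{\left(b,M \right)} = -1836 - b$
$U{\left(u{\left(-13 \right)},p \right)} + V = \left(-1836 - -13\right) - \frac{125}{28} = \left(-1836 + 13\right) - \frac{125}{28} = -1823 - \frac{125}{28} = - \frac{51169}{28}$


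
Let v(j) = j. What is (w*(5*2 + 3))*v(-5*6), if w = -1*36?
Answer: 14040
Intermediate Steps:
w = -36
(w*(5*2 + 3))*v(-5*6) = (-36*(5*2 + 3))*(-5*6) = -36*(10 + 3)*(-30) = -36*13*(-30) = -468*(-30) = 14040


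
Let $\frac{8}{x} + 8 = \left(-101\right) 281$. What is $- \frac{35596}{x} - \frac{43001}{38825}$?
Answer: $\frac{9808503743573}{77650} \approx 1.2632 \cdot 10^{8}$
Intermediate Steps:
$x = - \frac{8}{28389}$ ($x = \frac{8}{-8 - 28381} = \frac{8}{-28389} = 8 \left(- \frac{1}{28389}\right) = - \frac{8}{28389} \approx -0.0002818$)
$- \frac{35596}{x} - \frac{43001}{38825} = - \frac{35596}{- \frac{8}{28389}} - \frac{43001}{38825} = \left(-35596\right) \left(- \frac{28389}{8}\right) - \frac{43001}{38825} = \frac{252633711}{2} - \frac{43001}{38825} = \frac{9808503743573}{77650}$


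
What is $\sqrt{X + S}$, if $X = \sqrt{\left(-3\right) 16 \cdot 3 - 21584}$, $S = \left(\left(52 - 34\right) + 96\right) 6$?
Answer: $2 \sqrt{171 + i \sqrt{1358}} \approx 26.303 + 2.802 i$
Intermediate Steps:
$S = 684$ ($S = \left(\left(52 - 34\right) + 96\right) 6 = \left(18 + 96\right) 6 = 114 \cdot 6 = 684$)
$X = 4 i \sqrt{1358}$ ($X = \sqrt{\left(-48\right) 3 - 21584} = \sqrt{-144 - 21584} = \sqrt{-21728} = 4 i \sqrt{1358} \approx 147.4 i$)
$\sqrt{X + S} = \sqrt{4 i \sqrt{1358} + 684} = \sqrt{684 + 4 i \sqrt{1358}}$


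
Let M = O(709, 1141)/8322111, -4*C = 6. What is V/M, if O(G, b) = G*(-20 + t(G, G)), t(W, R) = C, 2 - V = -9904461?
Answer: -164852080962786/30487 ≈ -5.4073e+9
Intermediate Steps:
V = 9904463 (V = 2 - 1*(-9904461) = 2 + 9904461 = 9904463)
C = -3/2 (C = -¼*6 = -3/2 ≈ -1.5000)
t(W, R) = -3/2
O(G, b) = -43*G/2 (O(G, b) = G*(-20 - 3/2) = G*(-43/2) = -43*G/2)
M = -30487/16644222 (M = -43/2*709/8322111 = -30487/2*1/8322111 = -30487/16644222 ≈ -0.0018317)
V/M = 9904463/(-30487/16644222) = 9904463*(-16644222/30487) = -164852080962786/30487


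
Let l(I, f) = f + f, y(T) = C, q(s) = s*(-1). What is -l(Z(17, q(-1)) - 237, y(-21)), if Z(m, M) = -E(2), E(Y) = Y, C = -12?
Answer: 24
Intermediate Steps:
q(s) = -s
y(T) = -12
Z(m, M) = -2 (Z(m, M) = -1*2 = -2)
l(I, f) = 2*f
-l(Z(17, q(-1)) - 237, y(-21)) = -2*(-12) = -1*(-24) = 24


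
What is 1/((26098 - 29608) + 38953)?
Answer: 1/35443 ≈ 2.8214e-5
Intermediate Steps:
1/((26098 - 29608) + 38953) = 1/(-3510 + 38953) = 1/35443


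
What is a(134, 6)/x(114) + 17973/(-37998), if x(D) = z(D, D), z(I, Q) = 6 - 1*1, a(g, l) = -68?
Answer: -297081/21110 ≈ -14.073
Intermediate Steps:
z(I, Q) = 5 (z(I, Q) = 6 - 1 = 5)
x(D) = 5
a(134, 6)/x(114) + 17973/(-37998) = -68/5 + 17973/(-37998) = -68*⅕ + 17973*(-1/37998) = -68/5 - 1997/4222 = -297081/21110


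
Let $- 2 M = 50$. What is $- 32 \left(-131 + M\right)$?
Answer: $4992$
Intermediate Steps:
$M = -25$ ($M = \left(- \frac{1}{2}\right) 50 = -25$)
$- 32 \left(-131 + M\right) = - 32 \left(-131 - 25\right) = \left(-32\right) \left(-156\right) = 4992$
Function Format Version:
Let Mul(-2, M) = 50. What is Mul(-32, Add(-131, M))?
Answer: 4992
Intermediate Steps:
M = -25 (M = Mul(Rational(-1, 2), 50) = -25)
Mul(-32, Add(-131, M)) = Mul(-32, Add(-131, -25)) = Mul(-32, -156) = 4992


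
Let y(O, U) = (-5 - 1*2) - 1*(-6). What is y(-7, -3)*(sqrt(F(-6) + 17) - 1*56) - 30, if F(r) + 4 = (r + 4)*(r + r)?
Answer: 26 - sqrt(37) ≈ 19.917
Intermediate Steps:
F(r) = -4 + 2*r*(4 + r) (F(r) = -4 + (r + 4)*(r + r) = -4 + (4 + r)*(2*r) = -4 + 2*r*(4 + r))
y(O, U) = -1 (y(O, U) = (-5 - 2) + 6 = -7 + 6 = -1)
y(-7, -3)*(sqrt(F(-6) + 17) - 1*56) - 30 = -(sqrt((-4 + 2*(-6)**2 + 8*(-6)) + 17) - 1*56) - 30 = -(sqrt((-4 + 2*36 - 48) + 17) - 56) - 30 = -(sqrt((-4 + 72 - 48) + 17) - 56) - 30 = -(sqrt(20 + 17) - 56) - 30 = -(sqrt(37) - 56) - 30 = -(-56 + sqrt(37)) - 30 = (56 - sqrt(37)) - 30 = 26 - sqrt(37)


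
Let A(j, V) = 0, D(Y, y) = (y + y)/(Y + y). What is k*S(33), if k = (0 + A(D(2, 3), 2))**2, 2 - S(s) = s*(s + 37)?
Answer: 0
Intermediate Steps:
D(Y, y) = 2*y/(Y + y) (D(Y, y) = (2*y)/(Y + y) = 2*y/(Y + y))
S(s) = 2 - s*(37 + s) (S(s) = 2 - s*(s + 37) = 2 - s*(37 + s))
k = 0 (k = (0 + 0)**2 = 0**2 = 0)
k*S(33) = 0*(2 - 1*33**2 - 37*33) = 0*(2 - 1*1089 - 1221) = 0*(2 - 1089 - 1221) = 0*(-2308) = 0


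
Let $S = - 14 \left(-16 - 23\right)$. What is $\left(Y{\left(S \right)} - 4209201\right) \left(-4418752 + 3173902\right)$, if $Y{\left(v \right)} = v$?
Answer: $5239144176750$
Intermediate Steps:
$S = 546$ ($S = \left(-14\right) \left(-39\right) = 546$)
$\left(Y{\left(S \right)} - 4209201\right) \left(-4418752 + 3173902\right) = \left(546 - 4209201\right) \left(-4418752 + 3173902\right) = \left(-4208655\right) \left(-1244850\right) = 5239144176750$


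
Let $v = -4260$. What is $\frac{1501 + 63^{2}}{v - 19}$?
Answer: $- \frac{5470}{4279} \approx -1.2783$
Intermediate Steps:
$\frac{1501 + 63^{2}}{v - 19} = \frac{1501 + 63^{2}}{-4260 - 19} = \frac{1501 + 3969}{-4279} = 5470 \left(- \frac{1}{4279}\right) = - \frac{5470}{4279}$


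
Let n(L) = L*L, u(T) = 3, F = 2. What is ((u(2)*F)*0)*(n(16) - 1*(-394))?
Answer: 0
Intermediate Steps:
n(L) = L²
((u(2)*F)*0)*(n(16) - 1*(-394)) = ((3*2)*0)*(16² - 1*(-394)) = (6*0)*(256 + 394) = 0*650 = 0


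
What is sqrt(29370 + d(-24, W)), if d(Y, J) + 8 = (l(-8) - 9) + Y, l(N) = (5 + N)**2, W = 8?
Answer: sqrt(29338) ≈ 171.28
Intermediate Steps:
d(Y, J) = -8 + Y (d(Y, J) = -8 + (((5 - 8)**2 - 9) + Y) = -8 + (((-3)**2 - 9) + Y) = -8 + ((9 - 9) + Y) = -8 + (0 + Y) = -8 + Y)
sqrt(29370 + d(-24, W)) = sqrt(29370 + (-8 - 24)) = sqrt(29370 - 32) = sqrt(29338)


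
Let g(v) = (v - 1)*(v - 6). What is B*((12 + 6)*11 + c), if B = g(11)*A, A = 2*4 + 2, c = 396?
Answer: 297000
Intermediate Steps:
g(v) = (-1 + v)*(-6 + v)
A = 10 (A = 8 + 2 = 10)
B = 500 (B = (6 + 11² - 7*11)*10 = (6 + 121 - 77)*10 = 50*10 = 500)
B*((12 + 6)*11 + c) = 500*((12 + 6)*11 + 396) = 500*(18*11 + 396) = 500*(198 + 396) = 500*594 = 297000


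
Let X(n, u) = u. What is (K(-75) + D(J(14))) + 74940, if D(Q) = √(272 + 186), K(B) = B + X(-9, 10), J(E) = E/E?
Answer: 74875 + √458 ≈ 74896.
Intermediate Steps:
J(E) = 1
K(B) = 10 + B (K(B) = B + 10 = 10 + B)
D(Q) = √458
(K(-75) + D(J(14))) + 74940 = ((10 - 75) + √458) + 74940 = (-65 + √458) + 74940 = 74875 + √458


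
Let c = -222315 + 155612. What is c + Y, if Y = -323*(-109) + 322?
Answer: -31174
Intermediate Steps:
c = -66703
Y = 35529 (Y = 35207 + 322 = 35529)
c + Y = -66703 + 35529 = -31174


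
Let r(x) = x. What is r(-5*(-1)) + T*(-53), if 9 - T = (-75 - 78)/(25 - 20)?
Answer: -10469/5 ≈ -2093.8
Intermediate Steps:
T = 198/5 (T = 9 - (-75 - 78)/(25 - 20) = 9 - (-153)/5 = 9 - 1*(-153/5) = 9 + 153/5 = 198/5 ≈ 39.600)
r(-5*(-1)) + T*(-53) = -5*(-1) + (198/5)*(-53) = 5 - 10494/5 = -10469/5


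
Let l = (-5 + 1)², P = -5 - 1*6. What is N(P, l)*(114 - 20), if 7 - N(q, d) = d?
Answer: -846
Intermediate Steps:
P = -11 (P = -5 - 6 = -11)
l = 16 (l = (-4)² = 16)
N(q, d) = 7 - d
N(P, l)*(114 - 20) = (7 - 1*16)*(114 - 20) = (7 - 16)*94 = -9*94 = -846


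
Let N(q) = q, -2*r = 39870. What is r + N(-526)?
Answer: -20461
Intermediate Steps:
r = -19935 (r = -½*39870 = -19935)
r + N(-526) = -19935 - 526 = -20461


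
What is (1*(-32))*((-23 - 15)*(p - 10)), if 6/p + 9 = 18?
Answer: -34048/3 ≈ -11349.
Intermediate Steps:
p = ⅔ (p = 6/(-9 + 18) = 6/9 = 6*(⅑) = ⅔ ≈ 0.66667)
(1*(-32))*((-23 - 15)*(p - 10)) = (1*(-32))*((-23 - 15)*(⅔ - 10)) = -(-1216)*(-28)/3 = -32*1064/3 = -34048/3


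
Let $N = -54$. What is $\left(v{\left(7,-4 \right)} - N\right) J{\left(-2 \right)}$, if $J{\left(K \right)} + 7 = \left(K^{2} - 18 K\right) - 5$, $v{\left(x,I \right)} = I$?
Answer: $1400$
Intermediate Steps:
$J{\left(K \right)} = -12 + K^{2} - 18 K$ ($J{\left(K \right)} = -7 - \left(5 - K^{2} + 18 K\right) = -12 + K^{2} - 18 K$)
$\left(v{\left(7,-4 \right)} - N\right) J{\left(-2 \right)} = \left(-4 - -54\right) \left(-12 + \left(-2\right)^{2} - -36\right) = \left(-4 + 54\right) \left(-12 + 4 + 36\right) = 50 \cdot 28 = 1400$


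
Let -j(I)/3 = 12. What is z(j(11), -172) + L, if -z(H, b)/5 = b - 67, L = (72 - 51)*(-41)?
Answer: 334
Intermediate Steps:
L = -861 (L = 21*(-41) = -861)
j(I) = -36 (j(I) = -3*12 = -36)
z(H, b) = 335 - 5*b (z(H, b) = -5*(b - 67) = -5*(-67 + b) = 335 - 5*b)
z(j(11), -172) + L = (335 - 5*(-172)) - 861 = (335 + 860) - 861 = 1195 - 861 = 334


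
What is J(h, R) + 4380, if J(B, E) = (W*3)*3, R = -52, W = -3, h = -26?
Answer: 4353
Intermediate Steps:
J(B, E) = -27 (J(B, E) = -3*3*3 = -9*3 = -27)
J(h, R) + 4380 = -27 + 4380 = 4353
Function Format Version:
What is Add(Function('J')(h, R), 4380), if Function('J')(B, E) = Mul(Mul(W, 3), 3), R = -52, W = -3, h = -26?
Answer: 4353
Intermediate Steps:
Function('J')(B, E) = -27 (Function('J')(B, E) = Mul(Mul(-3, 3), 3) = Mul(-9, 3) = -27)
Add(Function('J')(h, R), 4380) = Add(-27, 4380) = 4353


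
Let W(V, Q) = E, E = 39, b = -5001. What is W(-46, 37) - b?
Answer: 5040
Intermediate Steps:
W(V, Q) = 39
W(-46, 37) - b = 39 - 1*(-5001) = 39 + 5001 = 5040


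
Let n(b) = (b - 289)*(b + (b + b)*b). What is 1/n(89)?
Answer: -1/3186200 ≈ -3.1385e-7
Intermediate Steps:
n(b) = (-289 + b)*(b + 2*b²) (n(b) = (-289 + b)*(b + (2*b)*b) = (-289 + b)*(b + 2*b²))
1/n(89) = 1/(89*(-289 - 577*89 + 2*89²)) = 1/(89*(-289 - 51353 + 2*7921)) = 1/(89*(-289 - 51353 + 15842)) = 1/(89*(-35800)) = 1/(-3186200) = -1/3186200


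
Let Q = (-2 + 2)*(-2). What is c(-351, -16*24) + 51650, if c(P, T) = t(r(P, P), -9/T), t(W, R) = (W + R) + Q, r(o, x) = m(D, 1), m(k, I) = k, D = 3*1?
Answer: 6611587/128 ≈ 51653.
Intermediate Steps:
D = 3
Q = 0 (Q = 0*(-2) = 0)
r(o, x) = 3
t(W, R) = R + W (t(W, R) = (W + R) + 0 = (R + W) + 0 = R + W)
c(P, T) = 3 - 9/T (c(P, T) = -9/T + 3 = 3 - 9/T)
c(-351, -16*24) + 51650 = (3 - 9/((-16*24))) + 51650 = (3 - 9/(-384)) + 51650 = (3 - 9*(-1/384)) + 51650 = (3 + 3/128) + 51650 = 387/128 + 51650 = 6611587/128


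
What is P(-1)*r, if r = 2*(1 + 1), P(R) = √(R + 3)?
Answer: 4*√2 ≈ 5.6569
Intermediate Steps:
P(R) = √(3 + R)
r = 4 (r = 2*2 = 4)
P(-1)*r = √(3 - 1)*4 = √2*4 = 4*√2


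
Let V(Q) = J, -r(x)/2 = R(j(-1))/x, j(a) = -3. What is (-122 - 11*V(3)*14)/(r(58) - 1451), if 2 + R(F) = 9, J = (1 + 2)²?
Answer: 21866/21043 ≈ 1.0391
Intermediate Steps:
J = 9 (J = 3² = 9)
R(F) = 7 (R(F) = -2 + 9 = 7)
r(x) = -14/x
V(Q) = 9
(-122 - 11*V(3)*14)/(r(58) - 1451) = (-122 - 11*9*14)/(-14/58 - 1451) = (-122 - 99*14)/(-14*1/58 - 1451) = (-122 - 1386)/(-7/29 - 1451) = -1508/(-42086/29) = -1508*(-29/42086) = 21866/21043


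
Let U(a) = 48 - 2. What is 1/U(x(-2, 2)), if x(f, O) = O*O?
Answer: 1/46 ≈ 0.021739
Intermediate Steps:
x(f, O) = O**2
U(a) = 46
1/U(x(-2, 2)) = 1/46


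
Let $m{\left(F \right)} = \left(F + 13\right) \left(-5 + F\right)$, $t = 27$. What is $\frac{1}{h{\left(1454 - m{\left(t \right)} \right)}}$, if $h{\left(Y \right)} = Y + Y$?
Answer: $\frac{1}{1148} \approx 0.00087108$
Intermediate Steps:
$m{\left(F \right)} = \left(-5 + F\right) \left(13 + F\right)$ ($m{\left(F \right)} = \left(13 + F\right) \left(-5 + F\right) = \left(-5 + F\right) \left(13 + F\right)$)
$h{\left(Y \right)} = 2 Y$
$\frac{1}{h{\left(1454 - m{\left(t \right)} \right)}} = \frac{1}{2 \left(1454 - \left(-65 + 27^{2} + 8 \cdot 27\right)\right)} = \frac{1}{2 \left(1454 - \left(-65 + 729 + 216\right)\right)} = \frac{1}{2 \left(1454 - 880\right)} = \frac{1}{2 \cdot 574} = \frac{1}{1148}$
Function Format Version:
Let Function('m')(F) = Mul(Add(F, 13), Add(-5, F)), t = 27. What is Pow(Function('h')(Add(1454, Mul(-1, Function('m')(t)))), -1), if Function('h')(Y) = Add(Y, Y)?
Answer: Rational(1, 1148) ≈ 0.00087108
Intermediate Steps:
Function('m')(F) = Mul(Add(-5, F), Add(13, F)) (Function('m')(F) = Mul(Add(13, F), Add(-5, F)) = Mul(Add(-5, F), Add(13, F)))
Function('h')(Y) = Mul(2, Y)
Pow(Function('h')(Add(1454, Mul(-1, Function('m')(t)))), -1) = Pow(Mul(2, Add(1454, Mul(-1, Add(-65, Pow(27, 2), Mul(8, 27))))), -1) = Pow(Mul(2, Add(1454, Mul(-1, Add(-65, 729, 216)))), -1) = Pow(Mul(2, Add(1454, Mul(-1, 880))), -1) = Pow(Mul(2, Add(1454, -880)), -1) = Pow(Mul(2, 574), -1) = Pow(1148, -1) = Rational(1, 1148)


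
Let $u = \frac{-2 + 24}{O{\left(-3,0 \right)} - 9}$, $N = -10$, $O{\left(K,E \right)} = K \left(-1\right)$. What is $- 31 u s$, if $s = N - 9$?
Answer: $- \frac{6479}{3} \approx -2159.7$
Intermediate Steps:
$O{\left(K,E \right)} = - K$
$s = -19$ ($s = -10 - 9 = -19$)
$u = - \frac{11}{3}$ ($u = \frac{-2 + 24}{\left(-1\right) \left(-3\right) - 9} = \frac{22}{3 - 9} = \frac{22}{-6} = 22 \left(- \frac{1}{6}\right) = - \frac{11}{3} \approx -3.6667$)
$- 31 u s = \left(-31\right) \left(- \frac{11}{3}\right) \left(-19\right) = \frac{341}{3} \left(-19\right) = - \frac{6479}{3}$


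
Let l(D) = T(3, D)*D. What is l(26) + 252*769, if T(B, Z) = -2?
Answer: 193736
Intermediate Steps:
l(D) = -2*D
l(26) + 252*769 = -2*26 + 252*769 = -52 + 193788 = 193736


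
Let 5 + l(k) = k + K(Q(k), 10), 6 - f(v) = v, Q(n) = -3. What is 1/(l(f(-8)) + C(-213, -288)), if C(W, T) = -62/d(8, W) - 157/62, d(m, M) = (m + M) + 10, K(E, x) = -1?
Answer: 12090/69949 ≈ 0.17284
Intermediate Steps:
d(m, M) = 10 + M + m (d(m, M) = (M + m) + 10 = 10 + M + m)
f(v) = 6 - v
l(k) = -6 + k (l(k) = -5 + (k - 1) = -5 + (-1 + k) = -6 + k)
C(W, T) = -157/62 - 62/(18 + W) (C(W, T) = -62/(10 + W + 8) - 157/62 = -62/(18 + W) - 157*1/62 = -62/(18 + W) - 157/62 = -157/62 - 62/(18 + W))
1/(l(f(-8)) + C(-213, -288)) = 1/((-6 + (6 - 1*(-8))) + (-6670 - 157*(-213))/(62*(18 - 213))) = 1/((-6 + (6 + 8)) + (1/62)*(-6670 + 33441)/(-195)) = 1/((-6 + 14) + (1/62)*(-1/195)*26771) = 1/(8 - 26771/12090) = 1/(69949/12090) = 12090/69949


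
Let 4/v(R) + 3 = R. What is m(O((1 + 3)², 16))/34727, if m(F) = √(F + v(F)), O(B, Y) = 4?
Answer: 2*√2/34727 ≈ 8.1448e-5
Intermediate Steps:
v(R) = 4/(-3 + R)
m(F) = √(F + 4/(-3 + F))
m(O((1 + 3)², 16))/34727 = √((4 + 4*(-3 + 4))/(-3 + 4))/34727 = √((4 + 4*1)/1)*(1/34727) = √(1*(4 + 4))*(1/34727) = √(1*8)*(1/34727) = √8*(1/34727) = (2*√2)*(1/34727) = 2*√2/34727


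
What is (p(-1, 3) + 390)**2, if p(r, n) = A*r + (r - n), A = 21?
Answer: 133225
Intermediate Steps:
p(r, n) = -n + 22*r (p(r, n) = 21*r + (r - n) = -n + 22*r)
(p(-1, 3) + 390)**2 = ((-1*3 + 22*(-1)) + 390)**2 = ((-3 - 22) + 390)**2 = (-25 + 390)**2 = 365**2 = 133225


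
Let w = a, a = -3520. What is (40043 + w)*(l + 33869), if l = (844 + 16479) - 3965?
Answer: 1724871721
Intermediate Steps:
l = 13358 (l = 17323 - 3965 = 13358)
w = -3520
(40043 + w)*(l + 33869) = (40043 - 3520)*(13358 + 33869) = 36523*47227 = 1724871721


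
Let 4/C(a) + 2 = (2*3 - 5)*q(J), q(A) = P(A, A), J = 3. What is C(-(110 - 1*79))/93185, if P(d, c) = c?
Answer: 4/93185 ≈ 4.2925e-5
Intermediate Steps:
q(A) = A
C(a) = 4 (C(a) = 4/(-2 + (2*3 - 5)*3) = 4/(-2 + (6 - 5)*3) = 4/(-2 + 1*3) = 4/(-2 + 3) = 4/1 = 4*1 = 4)
C(-(110 - 1*79))/93185 = 4/93185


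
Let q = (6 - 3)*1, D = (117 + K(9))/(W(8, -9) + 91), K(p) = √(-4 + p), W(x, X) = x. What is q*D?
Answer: 39/11 + √5/33 ≈ 3.6132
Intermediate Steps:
D = 13/11 + √5/99 (D = (117 + √(-4 + 9))/(8 + 91) = (117 + √5)/99 = (117 + √5)*(1/99) = 13/11 + √5/99 ≈ 1.2044)
q = 3 (q = 3*1 = 3)
q*D = 3*(13/11 + √5/99) = 39/11 + √5/33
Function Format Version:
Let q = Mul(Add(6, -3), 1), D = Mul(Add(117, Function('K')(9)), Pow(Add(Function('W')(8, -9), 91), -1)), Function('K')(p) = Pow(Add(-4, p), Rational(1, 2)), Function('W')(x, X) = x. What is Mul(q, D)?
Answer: Add(Rational(39, 11), Mul(Rational(1, 33), Pow(5, Rational(1, 2)))) ≈ 3.6132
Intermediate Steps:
D = Add(Rational(13, 11), Mul(Rational(1, 99), Pow(5, Rational(1, 2)))) (D = Mul(Add(117, Pow(Add(-4, 9), Rational(1, 2))), Pow(Add(8, 91), -1)) = Mul(Add(117, Pow(5, Rational(1, 2))), Pow(99, -1)) = Mul(Add(117, Pow(5, Rational(1, 2))), Rational(1, 99)) = Add(Rational(13, 11), Mul(Rational(1, 99), Pow(5, Rational(1, 2)))) ≈ 1.2044)
q = 3 (q = Mul(3, 1) = 3)
Mul(q, D) = Mul(3, Add(Rational(13, 11), Mul(Rational(1, 99), Pow(5, Rational(1, 2))))) = Add(Rational(39, 11), Mul(Rational(1, 33), Pow(5, Rational(1, 2))))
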